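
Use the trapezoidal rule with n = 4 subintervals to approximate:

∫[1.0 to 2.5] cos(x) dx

f(x) = cos(x)
a = 1.0, b = 2.5, n = 4
h = (b - a)/n = 0.375000

Trapezoidal rule: (h/2)[f(x₀) + 2f(x₁) + 2f(x₂) + ... + f(xₙ)]

x_0 = 1.0000, f(x_0) = 0.540302, coefficient = 1
x_1 = 1.3750, f(x_1) = 0.194548, coefficient = 2
x_2 = 1.7500, f(x_2) = -0.178246, coefficient = 2
x_3 = 2.1250, f(x_3) = -0.526266, coefficient = 2
x_4 = 2.5000, f(x_4) = -0.801144, coefficient = 1

I ≈ (0.375000/2) × -1.280771 = -0.240145
Exact value: -0.242999
Error: 0.002854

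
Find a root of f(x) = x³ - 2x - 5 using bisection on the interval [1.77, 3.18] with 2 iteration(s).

f(x) = x³ - 2x - 5
Initial interval: [1.77, 3.18]

Iteration 1:
  c_1 = (1.770000 + 3.180000)/2 = 2.475000
  f(c_1) = f(2.475000) = 5.210922
  f(a) × f(c) < 0, new interval: [1.770000, 2.475000]
Iteration 2:
  c_2 = (1.770000 + 2.475000)/2 = 2.122500
  f(c_2) = f(2.122500) = 0.316876
  f(a) × f(c) < 0, new interval: [1.770000, 2.122500]

After 2 iteration(s), the approximation is c_2 = 2.122500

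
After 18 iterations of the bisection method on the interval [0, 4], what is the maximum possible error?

Bisection error bound: |error| ≤ (b-a)/2^n
|error| ≤ (4 - 0)/2^18 = 4/2^18
|error| ≤ 0.0000152588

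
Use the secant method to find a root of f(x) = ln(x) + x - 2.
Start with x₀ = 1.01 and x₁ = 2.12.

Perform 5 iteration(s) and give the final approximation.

f(x) = ln(x) + x - 2
x₀ = 1.01, x₁ = 2.12

Secant formula: x_{n+1} = x_n - f(x_n)(x_n - x_{n-1})/(f(x_n) - f(x_{n-1}))

Iteration 1:
  f(1.010000) = -0.980050
  f(2.120000) = 0.871416
  x_2 = 2.120000 - 0.871416×(2.120000 - 1.010000)/(0.871416 - (-0.980050))
       = 1.597564
Iteration 2:
  f(2.120000) = 0.871416
  f(1.597564) = 0.066044
  x_3 = 1.597564 - 0.066044×(1.597564 - 2.120000)/(0.066044 - 0.871416)
       = 1.554722
Iteration 3:
  f(1.597564) = 0.066044
  f(1.554722) = -0.003981
  x_4 = 1.554722 - (-0.003981)×(1.554722 - 1.597564)/(-0.003981 - 0.066044)
       = 1.557158
Iteration 4:
  f(1.554722) = -0.003981
  f(1.557158) = 0.000020
  x_5 = 1.557158 - 0.000020×(1.557158 - 1.554722)/(0.000020 - (-0.003981))
       = 1.557146
Iteration 5:
  f(1.557158) = 0.000020
  f(1.557146) = 0.000000
  x_6 = 1.557146 - 0.000000×(1.557146 - 1.557158)/(0.000000 - 0.000020)
       = 1.557146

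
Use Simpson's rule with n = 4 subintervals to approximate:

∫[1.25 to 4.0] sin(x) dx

f(x) = sin(x)
a = 1.25, b = 4.0, n = 4
h = (b - a)/n = 0.687500

Simpson's rule: (h/3)[f(x₀) + 4f(x₁) + 2f(x₂) + ... + f(xₙ)]

x_0 = 1.2500, f(x_0) = 0.948985, coefficient = 1
x_1 = 1.9375, f(x_1) = 0.933514, coefficient = 4
x_2 = 2.6250, f(x_2) = 0.493920, coefficient = 2
x_3 = 3.3125, f(x_3) = -0.170077, coefficient = 4
x_4 = 4.0000, f(x_4) = -0.756802, coefficient = 1

I ≈ (0.687500/3) × 4.233774 = 0.970240
Exact value: 0.968966
Error: 0.001274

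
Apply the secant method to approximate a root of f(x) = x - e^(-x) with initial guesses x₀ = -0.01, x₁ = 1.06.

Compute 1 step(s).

f(x) = x - e^(-x)
x₀ = -0.01, x₁ = 1.06

Secant formula: x_{n+1} = x_n - f(x_n)(x_n - x_{n-1})/(f(x_n) - f(x_{n-1}))

Iteration 1:
  f(-0.010000) = -1.020050
  f(1.060000) = 0.713544
  x_2 = 1.060000 - 0.713544×(1.060000 - (-0.010000))/(0.713544 - (-1.020050))
       = 0.619590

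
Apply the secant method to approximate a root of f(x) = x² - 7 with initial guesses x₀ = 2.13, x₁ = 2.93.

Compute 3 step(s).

f(x) = x² - 7
x₀ = 2.13, x₁ = 2.93

Secant formula: x_{n+1} = x_n - f(x_n)(x_n - x_{n-1})/(f(x_n) - f(x_{n-1}))

Iteration 1:
  f(2.130000) = -2.463100
  f(2.930000) = 1.584900
  x_2 = 2.930000 - 1.584900×(2.930000 - 2.130000)/(1.584900 - (-2.463100))
       = 2.616779
Iteration 2:
  f(2.930000) = 1.584900
  f(2.616779) = -0.152469
  x_3 = 2.616779 - (-0.152469)×(2.616779 - 2.930000)/(-0.152469 - 1.584900)
       = 2.644267
Iteration 3:
  f(2.616779) = -0.152469
  f(2.644267) = -0.007854
  x_4 = 2.644267 - (-0.007854)×(2.644267 - 2.616779)/(-0.007854 - (-0.152469))
       = 2.645759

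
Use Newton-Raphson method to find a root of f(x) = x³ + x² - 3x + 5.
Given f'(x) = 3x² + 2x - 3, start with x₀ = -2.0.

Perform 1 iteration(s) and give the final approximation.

f(x) = x³ + x² - 3x + 5
f'(x) = 3x² + 2x - 3
x₀ = -2.0

Newton-Raphson formula: x_{n+1} = x_n - f(x_n)/f'(x_n)

Iteration 1:
  f(-2.000000) = 7.000000
  f'(-2.000000) = 5.000000
  x_1 = -2.000000 - 7.000000/5.000000 = -3.400000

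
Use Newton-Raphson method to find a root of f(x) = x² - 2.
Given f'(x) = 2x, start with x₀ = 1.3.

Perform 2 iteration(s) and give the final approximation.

f(x) = x² - 2
f'(x) = 2x
x₀ = 1.3

Newton-Raphson formula: x_{n+1} = x_n - f(x_n)/f'(x_n)

Iteration 1:
  f(1.300000) = -0.310000
  f'(1.300000) = 2.600000
  x_1 = 1.300000 - (-0.310000)/2.600000 = 1.419231
Iteration 2:
  f(1.419231) = 0.014216
  f'(1.419231) = 2.838462
  x_2 = 1.419231 - 0.014216/2.838462 = 1.414222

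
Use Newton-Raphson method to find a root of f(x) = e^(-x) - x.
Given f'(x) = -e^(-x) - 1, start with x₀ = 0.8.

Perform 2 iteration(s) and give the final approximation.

f(x) = e^(-x) - x
f'(x) = -e^(-x) - 1
x₀ = 0.8

Newton-Raphson formula: x_{n+1} = x_n - f(x_n)/f'(x_n)

Iteration 1:
  f(0.800000) = -0.350671
  f'(0.800000) = -1.449329
  x_1 = 0.800000 - (-0.350671)/(-1.449329) = 0.558046
Iteration 2:
  f(0.558046) = 0.014280
  f'(0.558046) = -1.572326
  x_2 = 0.558046 - 0.014280/(-1.572326) = 0.567128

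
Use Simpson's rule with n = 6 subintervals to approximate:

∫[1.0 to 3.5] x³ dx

f(x) = x³
a = 1.0, b = 3.5, n = 6
h = (b - a)/n = 0.416667

Simpson's rule: (h/3)[f(x₀) + 4f(x₁) + 2f(x₂) + ... + f(xₙ)]

x_0 = 1.0000, f(x_0) = 1.000000, coefficient = 1
x_1 = 1.4167, f(x_1) = 2.843171, coefficient = 4
x_2 = 1.8333, f(x_2) = 6.162037, coefficient = 2
x_3 = 2.2500, f(x_3) = 11.390625, coefficient = 4
x_4 = 2.6667, f(x_4) = 18.962963, coefficient = 2
x_5 = 3.0833, f(x_5) = 29.313079, coefficient = 4
x_6 = 3.5000, f(x_6) = 42.875000, coefficient = 1

I ≈ (0.416667/3) × 268.312500 = 37.265625
Exact value: 37.265625
Error: 0.000000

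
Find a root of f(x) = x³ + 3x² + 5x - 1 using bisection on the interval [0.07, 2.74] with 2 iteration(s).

f(x) = x³ + 3x² + 5x - 1
Initial interval: [0.07, 2.74]

Iteration 1:
  c_1 = (0.070000 + 2.740000)/2 = 1.405000
  f(c_1) = f(1.405000) = 14.720580
  f(a) × f(c) < 0, new interval: [0.070000, 1.405000]
Iteration 2:
  c_2 = (0.070000 + 1.405000)/2 = 0.737500
  f(c_2) = f(0.737500) = 4.720350
  f(a) × f(c) < 0, new interval: [0.070000, 0.737500]

After 2 iteration(s), the approximation is c_2 = 0.737500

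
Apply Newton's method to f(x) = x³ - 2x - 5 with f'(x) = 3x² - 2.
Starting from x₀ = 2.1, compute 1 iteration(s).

f(x) = x³ - 2x - 5
f'(x) = 3x² - 2
x₀ = 2.1

Newton-Raphson formula: x_{n+1} = x_n - f(x_n)/f'(x_n)

Iteration 1:
  f(2.100000) = 0.061000
  f'(2.100000) = 11.230000
  x_1 = 2.100000 - 0.061000/11.230000 = 2.094568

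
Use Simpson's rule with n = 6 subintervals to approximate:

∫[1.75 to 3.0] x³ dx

f(x) = x³
a = 1.75, b = 3.0, n = 6
h = (b - a)/n = 0.208333

Simpson's rule: (h/3)[f(x₀) + 4f(x₁) + 2f(x₂) + ... + f(xₙ)]

x_0 = 1.7500, f(x_0) = 5.359375, coefficient = 1
x_1 = 1.9583, f(x_1) = 7.510344, coefficient = 4
x_2 = 2.1667, f(x_2) = 10.171296, coefficient = 2
x_3 = 2.3750, f(x_3) = 13.396484, coefficient = 4
x_4 = 2.5833, f(x_4) = 17.240162, coefficient = 2
x_5 = 2.7917, f(x_5) = 21.756583, coefficient = 4
x_6 = 3.0000, f(x_6) = 27.000000, coefficient = 1

I ≈ (0.208333/3) × 257.835938 = 17.905273
Exact value: 17.905273
Error: 0.000000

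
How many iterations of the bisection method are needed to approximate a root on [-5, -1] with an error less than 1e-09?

We need (b-a)/2^n ≤ 1e-09
(-1 - (-5))/2^n ≤ 1e-09
4/2^n ≤ 1e-09
2^n ≥ 4000000000
n ≥ log₂(4000000000) = 31.90
n ≥ 32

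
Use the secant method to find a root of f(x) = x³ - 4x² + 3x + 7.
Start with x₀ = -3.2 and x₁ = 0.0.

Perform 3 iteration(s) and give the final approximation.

f(x) = x³ - 4x² + 3x + 7
x₀ = -3.2, x₁ = 0.0

Secant formula: x_{n+1} = x_n - f(x_n)(x_n - x_{n-1})/(f(x_n) - f(x_{n-1}))

Iteration 1:
  f(-3.200000) = -76.328000
  f(0.000000) = 7.000000
  x_2 = 0.000000 - 7.000000×(0.000000 - (-3.200000))/(7.000000 - (-76.328000))
       = -0.268817
Iteration 2:
  f(0.000000) = 7.000000
  f(-0.268817) = 5.885072
  x_3 = -0.268817 - 5.885072×(-0.268817 - 0.000000)/(5.885072 - 7.000000)
       = -1.687751
Iteration 3:
  f(-0.268817) = 5.885072
  f(-1.687751) = -14.264829
  x_4 = -1.687751 - (-14.264829)×(-1.687751 - (-0.268817))/(-14.264829 - 5.885072)
       = -0.683237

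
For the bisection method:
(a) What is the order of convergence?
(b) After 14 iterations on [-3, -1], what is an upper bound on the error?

(a) Bisection has linear (order 1) convergence; the error is halved each step.

(b) Error bound = (b-a)/2^n = (-1 - (-3))/2^{14}
    = 2/2^{14}

(a) 1 (linear); (b) error ≤ 1.22e-04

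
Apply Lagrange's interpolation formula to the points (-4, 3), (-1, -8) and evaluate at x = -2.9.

Lagrange interpolation formula:
P(x) = Σ yᵢ × Lᵢ(x)
where Lᵢ(x) = Π_{j≠i} (x - xⱼ)/(xᵢ - xⱼ)

L_0(-2.9) = (-2.9 - (-1))/(-4 - (-1)) = 0.633333
L_1(-2.9) = (-2.9 - (-4))/(-1 - (-4)) = 0.366667

P(-2.9) = 3×L_0(-2.9) + (-8)×L_1(-2.9)
P(-2.9) = -1.033333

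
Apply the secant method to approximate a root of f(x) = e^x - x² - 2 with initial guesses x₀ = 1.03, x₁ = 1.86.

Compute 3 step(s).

f(x) = e^x - x² - 2
x₀ = 1.03, x₁ = 1.86

Secant formula: x_{n+1} = x_n - f(x_n)(x_n - x_{n-1})/(f(x_n) - f(x_{n-1}))

Iteration 1:
  f(1.030000) = -0.259834
  f(1.860000) = 0.964137
  x_2 = 1.860000 - 0.964137×(1.860000 - 1.030000)/(0.964137 - (-0.259834))
       = 1.206199
Iteration 2:
  f(1.860000) = 0.964137
  f(1.206199) = -0.114154
  x_3 = 1.206199 - (-0.114154)×(1.206199 - 1.860000)/(-0.114154 - 0.964137)
       = 1.275414
Iteration 3:
  f(1.206199) = -0.114154
  f(1.275414) = -0.046498
  x_4 = 1.275414 - (-0.046498)×(1.275414 - 1.206199)/(-0.046498 - (-0.114154))
       = 1.322983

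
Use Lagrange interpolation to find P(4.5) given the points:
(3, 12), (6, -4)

Lagrange interpolation formula:
P(x) = Σ yᵢ × Lᵢ(x)
where Lᵢ(x) = Π_{j≠i} (x - xⱼ)/(xᵢ - xⱼ)

L_0(4.5) = (4.5 - 6)/(3 - 6) = 0.500000
L_1(4.5) = (4.5 - 3)/(6 - 3) = 0.500000

P(4.5) = 12×L_0(4.5) + (-4)×L_1(4.5)
P(4.5) = 4.000000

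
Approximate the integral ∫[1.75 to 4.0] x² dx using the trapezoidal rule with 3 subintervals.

f(x) = x²
a = 1.75, b = 4.0, n = 3
h = (b - a)/n = 0.750000

Trapezoidal rule: (h/2)[f(x₀) + 2f(x₁) + 2f(x₂) + ... + f(xₙ)]

x_0 = 1.7500, f(x_0) = 3.062500, coefficient = 1
x_1 = 2.5000, f(x_1) = 6.250000, coefficient = 2
x_2 = 3.2500, f(x_2) = 10.562500, coefficient = 2
x_3 = 4.0000, f(x_3) = 16.000000, coefficient = 1

I ≈ (0.750000/2) × 52.687500 = 19.757812
Exact value: 19.546875
Error: 0.210938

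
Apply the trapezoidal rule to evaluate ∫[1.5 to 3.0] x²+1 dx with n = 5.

f(x) = x²+1
a = 1.5, b = 3.0, n = 5
h = (b - a)/n = 0.300000

Trapezoidal rule: (h/2)[f(x₀) + 2f(x₁) + 2f(x₂) + ... + f(xₙ)]

x_0 = 1.5000, f(x_0) = 3.250000, coefficient = 1
x_1 = 1.8000, f(x_1) = 4.240000, coefficient = 2
x_2 = 2.1000, f(x_2) = 5.410000, coefficient = 2
x_3 = 2.4000, f(x_3) = 6.760000, coefficient = 2
x_4 = 2.7000, f(x_4) = 8.290000, coefficient = 2
x_5 = 3.0000, f(x_5) = 10.000000, coefficient = 1

I ≈ (0.300000/2) × 62.650000 = 9.397500
Exact value: 9.375000
Error: 0.022500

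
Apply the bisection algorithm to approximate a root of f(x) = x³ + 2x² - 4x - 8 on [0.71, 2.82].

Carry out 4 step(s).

f(x) = x³ + 2x² - 4x - 8
Initial interval: [0.71, 2.82]

Iteration 1:
  c_1 = (0.710000 + 2.820000)/2 = 1.765000
  f(c_1) = f(1.765000) = -3.331178
  f(a) × f(c) ≥ 0, new interval: [1.765000, 2.820000]
Iteration 2:
  c_2 = (1.765000 + 2.820000)/2 = 2.292500
  f(c_2) = f(2.292500) = 5.389475
  f(a) × f(c) < 0, new interval: [1.765000, 2.292500]
Iteration 3:
  c_3 = (1.765000 + 2.292500)/2 = 2.028750
  f(c_3) = f(2.028750) = 0.466636
  f(a) × f(c) < 0, new interval: [1.765000, 2.028750]
Iteration 4:
  c_4 = (1.765000 + 2.028750)/2 = 1.896875
  f(c_4) = f(1.896875) = -1.566019
  f(a) × f(c) ≥ 0, new interval: [1.896875, 2.028750]

After 4 iteration(s), the approximation is c_4 = 1.896875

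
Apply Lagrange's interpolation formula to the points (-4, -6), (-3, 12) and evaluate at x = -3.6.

Lagrange interpolation formula:
P(x) = Σ yᵢ × Lᵢ(x)
where Lᵢ(x) = Π_{j≠i} (x - xⱼ)/(xᵢ - xⱼ)

L_0(-3.6) = (-3.6 - (-3))/(-4 - (-3)) = 0.600000
L_1(-3.6) = (-3.6 - (-4))/(-3 - (-4)) = 0.400000

P(-3.6) = (-6)×L_0(-3.6) + 12×L_1(-3.6)
P(-3.6) = 1.200000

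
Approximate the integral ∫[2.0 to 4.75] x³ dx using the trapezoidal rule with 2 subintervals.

f(x) = x³
a = 2.0, b = 4.75, n = 2
h = (b - a)/n = 1.375000

Trapezoidal rule: (h/2)[f(x₀) + 2f(x₁) + 2f(x₂) + ... + f(xₙ)]

x_0 = 2.0000, f(x_0) = 8.000000, coefficient = 1
x_1 = 3.3750, f(x_1) = 38.443359, coefficient = 2
x_2 = 4.7500, f(x_2) = 107.171875, coefficient = 1

I ≈ (1.375000/2) × 192.058594 = 132.040283
Exact value: 123.266602
Error: 8.773682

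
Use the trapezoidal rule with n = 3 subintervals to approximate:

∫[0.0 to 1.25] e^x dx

f(x) = e^x
a = 0.0, b = 1.25, n = 3
h = (b - a)/n = 0.416667

Trapezoidal rule: (h/2)[f(x₀) + 2f(x₁) + 2f(x₂) + ... + f(xₙ)]

x_0 = 0.0000, f(x_0) = 1.000000, coefficient = 1
x_1 = 0.4167, f(x_1) = 1.516897, coefficient = 2
x_2 = 0.8333, f(x_2) = 2.300976, coefficient = 2
x_3 = 1.2500, f(x_3) = 3.490343, coefficient = 1

I ≈ (0.416667/2) × 12.126088 = 2.526268
Exact value: 2.490343
Error: 0.035925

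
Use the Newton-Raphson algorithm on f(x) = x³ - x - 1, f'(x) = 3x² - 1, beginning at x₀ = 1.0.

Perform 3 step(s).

f(x) = x³ - x - 1
f'(x) = 3x² - 1
x₀ = 1.0

Newton-Raphson formula: x_{n+1} = x_n - f(x_n)/f'(x_n)

Iteration 1:
  f(1.000000) = -1.000000
  f'(1.000000) = 2.000000
  x_1 = 1.000000 - (-1.000000)/2.000000 = 1.500000
Iteration 2:
  f(1.500000) = 0.875000
  f'(1.500000) = 5.750000
  x_2 = 1.500000 - 0.875000/5.750000 = 1.347826
Iteration 3:
  f(1.347826) = 0.100682
  f'(1.347826) = 4.449905
  x_3 = 1.347826 - 0.100682/4.449905 = 1.325200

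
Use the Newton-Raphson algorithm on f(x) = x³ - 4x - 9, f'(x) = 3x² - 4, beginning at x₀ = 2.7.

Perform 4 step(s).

f(x) = x³ - 4x - 9
f'(x) = 3x² - 4
x₀ = 2.7

Newton-Raphson formula: x_{n+1} = x_n - f(x_n)/f'(x_n)

Iteration 1:
  f(2.700000) = -0.117000
  f'(2.700000) = 17.870000
  x_1 = 2.700000 - (-0.117000)/17.870000 = 2.706547
Iteration 2:
  f(2.706547) = 0.000348
  f'(2.706547) = 17.976195
  x_2 = 2.706547 - 0.000348/17.976195 = 2.706528
Iteration 3:
  f(2.706528) = 0.000000
  f'(2.706528) = 17.975881
  x_3 = 2.706528 - 0.000000/17.975881 = 2.706528
Iteration 4:
  f(2.706528) = 0.000000
  f'(2.706528) = 17.975881
  x_4 = 2.706528 - 0.000000/17.975881 = 2.706528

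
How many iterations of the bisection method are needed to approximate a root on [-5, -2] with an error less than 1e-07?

We need (b-a)/2^n ≤ 1e-07
(-2 - (-5))/2^n ≤ 1e-07
3/2^n ≤ 1e-07
2^n ≥ 30000000
n ≥ log₂(30000000) = 24.84
n ≥ 25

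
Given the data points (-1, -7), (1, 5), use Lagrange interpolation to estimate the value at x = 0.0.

Lagrange interpolation formula:
P(x) = Σ yᵢ × Lᵢ(x)
where Lᵢ(x) = Π_{j≠i} (x - xⱼ)/(xᵢ - xⱼ)

L_0(0.0) = (0.0 - 1)/(-1 - 1) = 0.500000
L_1(0.0) = (0.0 - (-1))/(1 - (-1)) = 0.500000

P(0.0) = (-7)×L_0(0.0) + 5×L_1(0.0)
P(0.0) = -1.000000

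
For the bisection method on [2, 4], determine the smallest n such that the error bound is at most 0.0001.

We need (b-a)/2^n ≤ 0.0001
(4 - 2)/2^n ≤ 0.0001
2/2^n ≤ 0.0001
2^n ≥ 20000
n ≥ log₂(20000) = 14.29
n ≥ 15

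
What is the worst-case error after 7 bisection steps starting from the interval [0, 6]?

Bisection error bound: |error| ≤ (b-a)/2^n
|error| ≤ (6 - 0)/2^7 = 6/2^7
|error| ≤ 0.0468750000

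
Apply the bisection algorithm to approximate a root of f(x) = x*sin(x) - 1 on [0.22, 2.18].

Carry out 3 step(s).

f(x) = x*sin(x) - 1
Initial interval: [0.22, 2.18]

Iteration 1:
  c_1 = (0.220000 + 2.180000)/2 = 1.200000
  f(c_1) = f(1.200000) = 0.118447
  f(a) × f(c) < 0, new interval: [0.220000, 1.200000]
Iteration 2:
  c_2 = (0.220000 + 1.200000)/2 = 0.710000
  f(c_2) = f(0.710000) = -0.537198
  f(a) × f(c) ≥ 0, new interval: [0.710000, 1.200000]
Iteration 3:
  c_3 = (0.710000 + 1.200000)/2 = 0.955000
  f(c_3) = f(0.955000) = -0.220420
  f(a) × f(c) ≥ 0, new interval: [0.955000, 1.200000]

After 3 iteration(s), the approximation is c_3 = 0.955000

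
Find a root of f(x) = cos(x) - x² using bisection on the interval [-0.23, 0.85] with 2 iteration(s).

f(x) = cos(x) - x²
Initial interval: [-0.23, 0.85]

Iteration 1:
  c_1 = (-0.230000 + 0.850000)/2 = 0.310000
  f(c_1) = f(0.310000) = 0.856234
  f(a) × f(c) ≥ 0, new interval: [0.310000, 0.850000]
Iteration 2:
  c_2 = (0.310000 + 0.850000)/2 = 0.580000
  f(c_2) = f(0.580000) = 0.500063
  f(a) × f(c) ≥ 0, new interval: [0.580000, 0.850000]

After 2 iteration(s), the approximation is c_2 = 0.580000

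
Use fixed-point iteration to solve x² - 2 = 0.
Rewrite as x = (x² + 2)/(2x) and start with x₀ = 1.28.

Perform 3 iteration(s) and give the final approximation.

Equation: x² - 2 = 0
Fixed-point form: x = (x² + 2)/(2x)
x₀ = 1.28

x_1 = g(1.280000) = 1.421250
x_2 = g(1.421250) = 1.414231
x_3 = g(1.414231) = 1.414214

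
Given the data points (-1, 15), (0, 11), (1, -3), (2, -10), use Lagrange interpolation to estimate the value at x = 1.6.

Lagrange interpolation formula:
P(x) = Σ yᵢ × Lᵢ(x)
where Lᵢ(x) = Π_{j≠i} (x - xⱼ)/(xᵢ - xⱼ)

L_0(1.6) = (1.6 - 0)/(-1 - 0) × (1.6 - 1)/(-1 - 1) × (1.6 - 2)/(-1 - 2) = 0.064000
L_1(1.6) = (1.6 - (-1))/(0 - (-1)) × (1.6 - 1)/(0 - 1) × (1.6 - 2)/(0 - 2) = -0.312000
L_2(1.6) = (1.6 - (-1))/(1 - (-1)) × (1.6 - 0)/(1 - 0) × (1.6 - 2)/(1 - 2) = 0.832000
L_3(1.6) = (1.6 - (-1))/(2 - (-1)) × (1.6 - 0)/(2 - 0) × (1.6 - 1)/(2 - 1) = 0.416000

P(1.6) = 15×L_0(1.6) + 11×L_1(1.6) + (-3)×L_2(1.6) + (-10)×L_3(1.6)
P(1.6) = -9.128000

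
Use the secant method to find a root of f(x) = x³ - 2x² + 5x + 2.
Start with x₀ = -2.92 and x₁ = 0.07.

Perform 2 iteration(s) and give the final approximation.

f(x) = x³ - 2x² + 5x + 2
x₀ = -2.92, x₁ = 0.07

Secant formula: x_{n+1} = x_n - f(x_n)(x_n - x_{n-1})/(f(x_n) - f(x_{n-1}))

Iteration 1:
  f(-2.920000) = -54.549888
  f(0.070000) = 2.340543
  x_2 = 0.070000 - 2.340543×(0.070000 - (-2.920000))/(2.340543 - (-54.549888))
       = -0.053012
Iteration 2:
  f(0.070000) = 2.340543
  f(-0.053012) = 1.729169
  x_3 = -0.053012 - 1.729169×(-0.053012 - 0.070000)/(1.729169 - 2.340543)
       = -0.400932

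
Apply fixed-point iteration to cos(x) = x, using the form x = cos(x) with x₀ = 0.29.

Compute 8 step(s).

Equation: cos(x) = x
Fixed-point form: x = cos(x)
x₀ = 0.29

x_1 = g(0.290000) = 0.958244
x_2 = g(0.958244) = 0.574958
x_3 = g(0.574958) = 0.839215
x_4 = g(0.839215) = 0.668047
x_5 = g(0.668047) = 0.785033
x_6 = g(0.785033) = 0.707365
x_7 = g(0.707365) = 0.760077
x_8 = g(0.760077) = 0.724783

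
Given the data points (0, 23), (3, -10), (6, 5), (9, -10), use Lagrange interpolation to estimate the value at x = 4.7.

Lagrange interpolation formula:
P(x) = Σ yᵢ × Lᵢ(x)
where Lᵢ(x) = Π_{j≠i} (x - xⱼ)/(xᵢ - xⱼ)

L_0(4.7) = (4.7 - 3)/(0 - 3) × (4.7 - 6)/(0 - 6) × (4.7 - 9)/(0 - 9) = -0.058660
L_1(4.7) = (4.7 - 0)/(3 - 0) × (4.7 - 6)/(3 - 6) × (4.7 - 9)/(3 - 9) = 0.486537
L_2(4.7) = (4.7 - 0)/(6 - 0) × (4.7 - 3)/(6 - 3) × (4.7 - 9)/(6 - 9) = 0.636241
L_3(4.7) = (4.7 - 0)/(9 - 0) × (4.7 - 3)/(9 - 3) × (4.7 - 6)/(9 - 6) = -0.064117

P(4.7) = 23×L_0(4.7) + (-10)×L_1(4.7) + 5×L_2(4.7) + (-10)×L_3(4.7)
P(4.7) = -2.392185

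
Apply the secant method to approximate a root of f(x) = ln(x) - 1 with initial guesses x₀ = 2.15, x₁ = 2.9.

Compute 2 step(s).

f(x) = ln(x) - 1
x₀ = 2.15, x₁ = 2.9

Secant formula: x_{n+1} = x_n - f(x_n)(x_n - x_{n-1})/(f(x_n) - f(x_{n-1}))

Iteration 1:
  f(2.150000) = -0.234532
  f(2.900000) = 0.064711
  x_2 = 2.900000 - 0.064711×(2.900000 - 2.150000)/(0.064711 - (-0.234532))
       = 2.737814
Iteration 2:
  f(2.900000) = 0.064711
  f(2.737814) = 0.007160
  x_3 = 2.737814 - 0.007160×(2.737814 - 2.900000)/(0.007160 - 0.064711)
       = 2.717637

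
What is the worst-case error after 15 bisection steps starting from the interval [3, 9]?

Bisection error bound: |error| ≤ (b-a)/2^n
|error| ≤ (9 - 3)/2^15 = 6/2^15
|error| ≤ 0.0001831055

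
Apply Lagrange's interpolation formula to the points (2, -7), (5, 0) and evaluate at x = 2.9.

Lagrange interpolation formula:
P(x) = Σ yᵢ × Lᵢ(x)
where Lᵢ(x) = Π_{j≠i} (x - xⱼ)/(xᵢ - xⱼ)

L_0(2.9) = (2.9 - 5)/(2 - 5) = 0.700000
L_1(2.9) = (2.9 - 2)/(5 - 2) = 0.300000

P(2.9) = (-7)×L_0(2.9) + 0×L_1(2.9)
P(2.9) = -4.900000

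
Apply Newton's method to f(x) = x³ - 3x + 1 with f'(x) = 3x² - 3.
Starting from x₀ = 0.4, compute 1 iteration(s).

f(x) = x³ - 3x + 1
f'(x) = 3x² - 3
x₀ = 0.4

Newton-Raphson formula: x_{n+1} = x_n - f(x_n)/f'(x_n)

Iteration 1:
  f(0.400000) = -0.136000
  f'(0.400000) = -2.520000
  x_1 = 0.400000 - (-0.136000)/(-2.520000) = 0.346032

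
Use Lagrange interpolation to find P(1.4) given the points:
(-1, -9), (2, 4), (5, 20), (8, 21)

Lagrange interpolation formula:
P(x) = Σ yᵢ × Lᵢ(x)
where Lᵢ(x) = Π_{j≠i} (x - xⱼ)/(xᵢ - xⱼ)

L_0(1.4) = (1.4 - 2)/(-1 - 2) × (1.4 - 5)/(-1 - 5) × (1.4 - 8)/(-1 - 8) = 0.088000
L_1(1.4) = (1.4 - (-1))/(2 - (-1)) × (1.4 - 5)/(2 - 5) × (1.4 - 8)/(2 - 8) = 1.056000
L_2(1.4) = (1.4 - (-1))/(5 - (-1)) × (1.4 - 2)/(5 - 2) × (1.4 - 8)/(5 - 8) = -0.176000
L_3(1.4) = (1.4 - (-1))/(8 - (-1)) × (1.4 - 2)/(8 - 2) × (1.4 - 5)/(8 - 5) = 0.032000

P(1.4) = (-9)×L_0(1.4) + 4×L_1(1.4) + 20×L_2(1.4) + 21×L_3(1.4)
P(1.4) = 0.584000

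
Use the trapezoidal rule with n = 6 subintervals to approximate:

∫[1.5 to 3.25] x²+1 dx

f(x) = x²+1
a = 1.5, b = 3.25, n = 6
h = (b - a)/n = 0.291667

Trapezoidal rule: (h/2)[f(x₀) + 2f(x₁) + 2f(x₂) + ... + f(xₙ)]

x_0 = 1.5000, f(x_0) = 3.250000, coefficient = 1
x_1 = 1.7917, f(x_1) = 4.210069, coefficient = 2
x_2 = 2.0833, f(x_2) = 5.340278, coefficient = 2
x_3 = 2.3750, f(x_3) = 6.640625, coefficient = 2
x_4 = 2.6667, f(x_4) = 8.111111, coefficient = 2
x_5 = 2.9583, f(x_5) = 9.751736, coefficient = 2
x_6 = 3.2500, f(x_6) = 11.562500, coefficient = 1

I ≈ (0.291667/2) × 82.920139 = 12.092520
Exact value: 12.067708
Error: 0.024812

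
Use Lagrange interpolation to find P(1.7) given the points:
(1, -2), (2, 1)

Lagrange interpolation formula:
P(x) = Σ yᵢ × Lᵢ(x)
where Lᵢ(x) = Π_{j≠i} (x - xⱼ)/(xᵢ - xⱼ)

L_0(1.7) = (1.7 - 2)/(1 - 2) = 0.300000
L_1(1.7) = (1.7 - 1)/(2 - 1) = 0.700000

P(1.7) = (-2)×L_0(1.7) + 1×L_1(1.7)
P(1.7) = 0.100000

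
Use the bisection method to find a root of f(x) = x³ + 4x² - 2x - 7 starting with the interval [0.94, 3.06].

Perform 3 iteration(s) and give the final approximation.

f(x) = x³ + 4x² - 2x - 7
Initial interval: [0.94, 3.06]

Iteration 1:
  c_1 = (0.940000 + 3.060000)/2 = 2.000000
  f(c_1) = f(2.000000) = 13.000000
  f(a) × f(c) < 0, new interval: [0.940000, 2.000000]
Iteration 2:
  c_2 = (0.940000 + 2.000000)/2 = 1.470000
  f(c_2) = f(1.470000) = 1.880123
  f(a) × f(c) < 0, new interval: [0.940000, 1.470000]
Iteration 3:
  c_3 = (0.940000 + 1.470000)/2 = 1.205000
  f(c_3) = f(1.205000) = -1.852210
  f(a) × f(c) ≥ 0, new interval: [1.205000, 1.470000]

After 3 iteration(s), the approximation is c_3 = 1.205000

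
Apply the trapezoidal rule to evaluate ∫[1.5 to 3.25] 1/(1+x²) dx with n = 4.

f(x) = 1/(1+x²)
a = 1.5, b = 3.25, n = 4
h = (b - a)/n = 0.437500

Trapezoidal rule: (h/2)[f(x₀) + 2f(x₁) + 2f(x₂) + ... + f(xₙ)]

x_0 = 1.5000, f(x_0) = 0.307692, coefficient = 1
x_1 = 1.9375, f(x_1) = 0.210353, coefficient = 2
x_2 = 2.3750, f(x_2) = 0.150588, coefficient = 2
x_3 = 2.8125, f(x_3) = 0.112231, coefficient = 2
x_4 = 3.2500, f(x_4) = 0.086486, coefficient = 1

I ≈ (0.437500/2) × 1.340525 = 0.293240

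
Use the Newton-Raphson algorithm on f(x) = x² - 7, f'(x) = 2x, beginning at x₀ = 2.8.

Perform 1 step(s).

f(x) = x² - 7
f'(x) = 2x
x₀ = 2.8

Newton-Raphson formula: x_{n+1} = x_n - f(x_n)/f'(x_n)

Iteration 1:
  f(2.800000) = 0.840000
  f'(2.800000) = 5.600000
  x_1 = 2.800000 - 0.840000/5.600000 = 2.650000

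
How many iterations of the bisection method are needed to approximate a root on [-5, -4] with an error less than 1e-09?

We need (b-a)/2^n ≤ 1e-09
(-4 - (-5))/2^n ≤ 1e-09
1/2^n ≤ 1e-09
2^n ≥ 1000000000
n ≥ log₂(1000000000) = 29.90
n ≥ 30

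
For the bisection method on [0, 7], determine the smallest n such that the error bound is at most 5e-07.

We need (b-a)/2^n ≤ 5e-07
(7 - 0)/2^n ≤ 5e-07
7/2^n ≤ 5e-07
2^n ≥ 14000000
n ≥ log₂(14000000) = 23.74
n ≥ 24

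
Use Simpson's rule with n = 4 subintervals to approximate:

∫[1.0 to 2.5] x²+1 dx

f(x) = x²+1
a = 1.0, b = 2.5, n = 4
h = (b - a)/n = 0.375000

Simpson's rule: (h/3)[f(x₀) + 4f(x₁) + 2f(x₂) + ... + f(xₙ)]

x_0 = 1.0000, f(x_0) = 2.000000, coefficient = 1
x_1 = 1.3750, f(x_1) = 2.890625, coefficient = 4
x_2 = 1.7500, f(x_2) = 4.062500, coefficient = 2
x_3 = 2.1250, f(x_3) = 5.515625, coefficient = 4
x_4 = 2.5000, f(x_4) = 7.250000, coefficient = 1

I ≈ (0.375000/3) × 51.000000 = 6.375000
Exact value: 6.375000
Error: 0.000000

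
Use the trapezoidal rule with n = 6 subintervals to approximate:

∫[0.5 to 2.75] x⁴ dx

f(x) = x⁴
a = 0.5, b = 2.75, n = 6
h = (b - a)/n = 0.375000

Trapezoidal rule: (h/2)[f(x₀) + 2f(x₁) + 2f(x₂) + ... + f(xₙ)]

x_0 = 0.5000, f(x_0) = 0.062500, coefficient = 1
x_1 = 0.8750, f(x_1) = 0.586182, coefficient = 2
x_2 = 1.2500, f(x_2) = 2.441406, coefficient = 2
x_3 = 1.6250, f(x_3) = 6.972900, coefficient = 2
x_4 = 2.0000, f(x_4) = 16.000000, coefficient = 2
x_5 = 2.3750, f(x_5) = 31.816650, coefficient = 2
x_6 = 2.7500, f(x_6) = 57.191406, coefficient = 1

I ≈ (0.375000/2) × 172.888184 = 32.416534
Exact value: 31.449023
Error: 0.967511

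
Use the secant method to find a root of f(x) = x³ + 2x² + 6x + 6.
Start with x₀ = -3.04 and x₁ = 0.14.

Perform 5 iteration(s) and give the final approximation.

f(x) = x³ + 2x² + 6x + 6
x₀ = -3.04, x₁ = 0.14

Secant formula: x_{n+1} = x_n - f(x_n)(x_n - x_{n-1})/(f(x_n) - f(x_{n-1}))

Iteration 1:
  f(-3.040000) = -21.851264
  f(0.140000) = 6.881944
  x_2 = 0.140000 - 6.881944×(0.140000 - (-3.040000))/(6.881944 - (-21.851264))
       = -0.621648
Iteration 2:
  f(0.140000) = 6.881944
  f(-0.621648) = 2.802772
  x_3 = -0.621648 - 2.802772×(-0.621648 - 0.140000)/(2.802772 - 6.881944)
       = -1.144971
Iteration 3:
  f(-0.621648) = 2.802772
  f(-1.144971) = 0.251082
  x_4 = -1.144971 - 0.251082×(-1.144971 - (-0.621648))/(0.251082 - 2.802772)
       = -1.196465
Iteration 4:
  f(-1.144971) = 0.251082
  f(-1.196465) = -0.028507
  x_5 = -1.196465 - (-0.028507)×(-1.196465 - (-1.144971))/(-0.028507 - 0.251082)
       = -1.191215
Iteration 5:
  f(-1.196465) = -0.028507
  f(-1.191215) = 0.000372
  x_6 = -1.191215 - 0.000372×(-1.191215 - (-1.196465))/(0.000372 - (-0.028507))
       = -1.191282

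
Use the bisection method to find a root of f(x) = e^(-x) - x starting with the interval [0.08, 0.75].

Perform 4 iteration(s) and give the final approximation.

f(x) = e^(-x) - x
Initial interval: [0.08, 0.75]

Iteration 1:
  c_1 = (0.080000 + 0.750000)/2 = 0.415000
  f(c_1) = f(0.415000) = 0.245340
  f(a) × f(c) ≥ 0, new interval: [0.415000, 0.750000]
Iteration 2:
  c_2 = (0.415000 + 0.750000)/2 = 0.582500
  f(c_2) = f(0.582500) = -0.024000
  f(a) × f(c) < 0, new interval: [0.415000, 0.582500]
Iteration 3:
  c_3 = (0.415000 + 0.582500)/2 = 0.498750
  f(c_3) = f(0.498750) = 0.108539
  f(a) × f(c) ≥ 0, new interval: [0.498750, 0.582500]
Iteration 4:
  c_4 = (0.498750 + 0.582500)/2 = 0.540625
  f(c_4) = f(0.540625) = 0.041759
  f(a) × f(c) ≥ 0, new interval: [0.540625, 0.582500]

After 4 iteration(s), the approximation is c_4 = 0.540625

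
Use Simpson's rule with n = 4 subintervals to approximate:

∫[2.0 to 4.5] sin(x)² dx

f(x) = sin(x)²
a = 2.0, b = 4.5, n = 4
h = (b - a)/n = 0.625000

Simpson's rule: (h/3)[f(x₀) + 4f(x₁) + 2f(x₂) + ... + f(xₙ)]

x_0 = 2.0000, f(x_0) = 0.826822, coefficient = 1
x_1 = 2.6250, f(x_1) = 0.243957, coefficient = 4
x_2 = 3.2500, f(x_2) = 0.011706, coefficient = 2
x_3 = 3.8750, f(x_3) = 0.448103, coefficient = 4
x_4 = 4.5000, f(x_4) = 0.955565, coefficient = 1

I ≈ (0.625000/3) × 4.574040 = 0.952925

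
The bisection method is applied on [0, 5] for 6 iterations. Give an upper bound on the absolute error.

Bisection error bound: |error| ≤ (b-a)/2^n
|error| ≤ (5 - 0)/2^6 = 5/2^6
|error| ≤ 0.0781250000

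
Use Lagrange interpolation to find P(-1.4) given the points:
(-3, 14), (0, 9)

Lagrange interpolation formula:
P(x) = Σ yᵢ × Lᵢ(x)
where Lᵢ(x) = Π_{j≠i} (x - xⱼ)/(xᵢ - xⱼ)

L_0(-1.4) = (-1.4 - 0)/(-3 - 0) = 0.466667
L_1(-1.4) = (-1.4 - (-3))/(0 - (-3)) = 0.533333

P(-1.4) = 14×L_0(-1.4) + 9×L_1(-1.4)
P(-1.4) = 11.333333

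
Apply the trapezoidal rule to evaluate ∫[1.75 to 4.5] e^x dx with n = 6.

f(x) = e^x
a = 1.75, b = 4.5, n = 6
h = (b - a)/n = 0.458333

Trapezoidal rule: (h/2)[f(x₀) + 2f(x₁) + 2f(x₂) + ... + f(xₙ)]

x_0 = 1.7500, f(x_0) = 5.754603, coefficient = 1
x_1 = 2.2083, f(x_1) = 9.100536, coefficient = 2
x_2 = 2.6667, f(x_2) = 14.391916, coefficient = 2
x_3 = 3.1250, f(x_3) = 22.759895, coefficient = 2
x_4 = 3.5833, f(x_4) = 35.993319, coefficient = 2
x_5 = 4.0417, f(x_5) = 56.921132, coefficient = 2
x_6 = 4.5000, f(x_6) = 90.017131, coefficient = 1

I ≈ (0.458333/2) × 374.105331 = 85.732472
Exact value: 84.262529
Error: 1.469943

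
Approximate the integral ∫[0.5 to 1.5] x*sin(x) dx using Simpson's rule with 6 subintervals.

f(x) = x*sin(x)
a = 0.5, b = 1.5, n = 6
h = (b - a)/n = 0.166667

Simpson's rule: (h/3)[f(x₀) + 4f(x₁) + 2f(x₂) + ... + f(xₙ)]

x_0 = 0.5000, f(x_0) = 0.239713, coefficient = 1
x_1 = 0.6667, f(x_1) = 0.412247, coefficient = 4
x_2 = 0.8333, f(x_2) = 0.616814, coefficient = 2
x_3 = 1.0000, f(x_3) = 0.841471, coefficient = 4
x_4 = 1.1667, f(x_4) = 1.072686, coefficient = 2
x_5 = 1.3333, f(x_5) = 1.295917, coefficient = 4
x_6 = 1.5000, f(x_6) = 1.496242, coefficient = 1

I ≈ (0.166667/3) × 15.313494 = 0.850750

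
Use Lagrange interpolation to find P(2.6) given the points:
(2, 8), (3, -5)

Lagrange interpolation formula:
P(x) = Σ yᵢ × Lᵢ(x)
where Lᵢ(x) = Π_{j≠i} (x - xⱼ)/(xᵢ - xⱼ)

L_0(2.6) = (2.6 - 3)/(2 - 3) = 0.400000
L_1(2.6) = (2.6 - 2)/(3 - 2) = 0.600000

P(2.6) = 8×L_0(2.6) + (-5)×L_1(2.6)
P(2.6) = 0.200000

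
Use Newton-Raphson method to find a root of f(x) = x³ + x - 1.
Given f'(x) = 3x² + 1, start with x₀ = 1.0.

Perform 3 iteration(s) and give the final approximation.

f(x) = x³ + x - 1
f'(x) = 3x² + 1
x₀ = 1.0

Newton-Raphson formula: x_{n+1} = x_n - f(x_n)/f'(x_n)

Iteration 1:
  f(1.000000) = 1.000000
  f'(1.000000) = 4.000000
  x_1 = 1.000000 - 1.000000/4.000000 = 0.750000
Iteration 2:
  f(0.750000) = 0.171875
  f'(0.750000) = 2.687500
  x_2 = 0.750000 - 0.171875/2.687500 = 0.686047
Iteration 3:
  f(0.686047) = 0.008941
  f'(0.686047) = 2.411979
  x_3 = 0.686047 - 0.008941/2.411979 = 0.682340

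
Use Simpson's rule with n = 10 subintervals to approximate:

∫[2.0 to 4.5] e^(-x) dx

f(x) = e^(-x)
a = 2.0, b = 4.5, n = 10
h = (b - a)/n = 0.250000

Simpson's rule: (h/3)[f(x₀) + 4f(x₁) + 2f(x₂) + ... + f(xₙ)]

x_0 = 2.0000, f(x_0) = 0.135335, coefficient = 1
x_1 = 2.2500, f(x_1) = 0.105399, coefficient = 4
x_2 = 2.5000, f(x_2) = 0.082085, coefficient = 2
x_3 = 2.7500, f(x_3) = 0.063928, coefficient = 4
x_4 = 3.0000, f(x_4) = 0.049787, coefficient = 2
x_5 = 3.2500, f(x_5) = 0.038774, coefficient = 4
x_6 = 3.5000, f(x_6) = 0.030197, coefficient = 2
x_7 = 3.7500, f(x_7) = 0.023518, coefficient = 4
x_8 = 4.0000, f(x_8) = 0.018316, coefficient = 2
x_9 = 4.2500, f(x_9) = 0.014264, coefficient = 4
x_10 = 4.5000, f(x_10) = 0.011109, coefficient = 1

I ≈ (0.250000/3) × 1.490748 = 0.124229
Exact value: 0.124226
Error: 0.000003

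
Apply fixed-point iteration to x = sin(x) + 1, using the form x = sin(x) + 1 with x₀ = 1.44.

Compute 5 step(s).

Equation: x = sin(x) + 1
Fixed-point form: x = sin(x) + 1
x₀ = 1.44

x_1 = g(1.440000) = 1.991458
x_2 = g(1.991458) = 1.912819
x_3 = g(1.912819) = 1.942078
x_4 = g(1.942078) = 1.931863
x_5 = g(1.931863) = 1.935521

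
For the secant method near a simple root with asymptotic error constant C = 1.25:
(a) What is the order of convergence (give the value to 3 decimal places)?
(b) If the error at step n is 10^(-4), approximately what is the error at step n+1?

(a) Secant method has superlinear convergence with order φ = (1+√5)/2 ≈ 1.618.
    This means |e_{n+1}| ≈ C|e_n|^1.618.

(b) With |e_n| = 10^(-4) and C = 1.25:
    |e_{n+1}| ≈ 1.25 × (10^(-4))^1.618 = 1.25 × 10^(-6.47)

(a) ≈ 1.618 (golden ratio); (b) |e_{n+1}| ≈ 4.215e-07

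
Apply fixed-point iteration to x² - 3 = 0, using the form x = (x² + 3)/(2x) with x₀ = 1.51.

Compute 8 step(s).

Equation: x² - 3 = 0
Fixed-point form: x = (x² + 3)/(2x)
x₀ = 1.51

x_1 = g(1.510000) = 1.748377
x_2 = g(1.748377) = 1.732127
x_3 = g(1.732127) = 1.732051
x_4 = g(1.732051) = 1.732051
x_5 = g(1.732051) = 1.732051
x_6 = g(1.732051) = 1.732051
x_7 = g(1.732051) = 1.732051
x_8 = g(1.732051) = 1.732051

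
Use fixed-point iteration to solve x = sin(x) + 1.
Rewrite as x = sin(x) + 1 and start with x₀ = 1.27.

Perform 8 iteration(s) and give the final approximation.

Equation: x = sin(x) + 1
Fixed-point form: x = sin(x) + 1
x₀ = 1.27

x_1 = g(1.270000) = 1.955101
x_2 = g(1.955101) = 1.927059
x_3 = g(1.927059) = 1.937207
x_4 = g(1.937207) = 1.933619
x_5 = g(1.933619) = 1.934899
x_6 = g(1.934899) = 1.934444
x_7 = g(1.934444) = 1.934606
x_8 = g(1.934606) = 1.934548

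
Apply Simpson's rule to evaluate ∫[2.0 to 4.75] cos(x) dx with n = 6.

f(x) = cos(x)
a = 2.0, b = 4.75, n = 6
h = (b - a)/n = 0.458333

Simpson's rule: (h/3)[f(x₀) + 4f(x₁) + 2f(x₂) + ... + f(xₙ)]

x_0 = 2.0000, f(x_0) = -0.416147, coefficient = 1
x_1 = 2.4583, f(x_1) = -0.775519, coefficient = 4
x_2 = 2.9167, f(x_2) = -0.974811, coefficient = 2
x_3 = 3.3750, f(x_3) = -0.972884, coefficient = 4
x_4 = 3.8333, f(x_4) = -0.770137, coefficient = 2
x_5 = 4.2917, f(x_5) = -0.408420, coefficient = 4
x_6 = 4.7500, f(x_6) = 0.037602, coefficient = 1

I ≈ (0.458333/3) × -12.495732 = -1.909070
Exact value: -1.908590
Error: 0.000480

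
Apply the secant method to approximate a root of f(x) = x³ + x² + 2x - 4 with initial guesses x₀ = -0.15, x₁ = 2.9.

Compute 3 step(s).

f(x) = x³ + x² + 2x - 4
x₀ = -0.15, x₁ = 2.9

Secant formula: x_{n+1} = x_n - f(x_n)(x_n - x_{n-1})/(f(x_n) - f(x_{n-1}))

Iteration 1:
  f(-0.150000) = -4.280875
  f(2.900000) = 34.599000
  x_2 = 2.900000 - 34.599000×(2.900000 - (-0.150000))/(34.599000 - (-4.280875))
       = 0.185821
Iteration 2:
  f(2.900000) = 34.599000
  f(0.185821) = -3.587413
  x_3 = 0.185821 - (-3.587413)×(0.185821 - 2.900000)/(-3.587413 - 34.599000)
       = 0.440804
Iteration 3:
  f(0.185821) = -3.587413
  f(0.440804) = -2.838433
  x_4 = 0.440804 - (-2.838433)×(0.440804 - 0.185821)/(-2.838433 - (-3.587413))
       = 1.407121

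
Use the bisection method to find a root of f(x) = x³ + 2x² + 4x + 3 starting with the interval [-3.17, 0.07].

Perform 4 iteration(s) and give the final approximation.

f(x) = x³ + 2x² + 4x + 3
Initial interval: [-3.17, 0.07]

Iteration 1:
  c_1 = (-3.170000 + 0.070000)/2 = -1.550000
  f(c_1) = f(-1.550000) = -2.118875
  f(a) × f(c) ≥ 0, new interval: [-1.550000, 0.070000]
Iteration 2:
  c_2 = (-1.550000 + 0.070000)/2 = -0.740000
  f(c_2) = f(-0.740000) = 0.729976
  f(a) × f(c) < 0, new interval: [-1.550000, -0.740000]
Iteration 3:
  c_3 = (-1.550000 + (-0.740000))/2 = -1.145000
  f(c_3) = f(-1.145000) = -0.459074
  f(a) × f(c) ≥ 0, new interval: [-1.145000, -0.740000]
Iteration 4:
  c_4 = (-1.145000 + (-0.740000))/2 = -0.942500
  f(c_4) = f(-0.942500) = 0.169384
  f(a) × f(c) < 0, new interval: [-1.145000, -0.942500]

After 4 iteration(s), the approximation is c_4 = -0.942500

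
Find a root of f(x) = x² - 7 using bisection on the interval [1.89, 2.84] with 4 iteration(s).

f(x) = x² - 7
Initial interval: [1.89, 2.84]

Iteration 1:
  c_1 = (1.890000 + 2.840000)/2 = 2.365000
  f(c_1) = f(2.365000) = -1.406775
  f(a) × f(c) ≥ 0, new interval: [2.365000, 2.840000]
Iteration 2:
  c_2 = (2.365000 + 2.840000)/2 = 2.602500
  f(c_2) = f(2.602500) = -0.226994
  f(a) × f(c) ≥ 0, new interval: [2.602500, 2.840000]
Iteration 3:
  c_3 = (2.602500 + 2.840000)/2 = 2.721250
  f(c_3) = f(2.721250) = 0.405202
  f(a) × f(c) < 0, new interval: [2.602500, 2.721250]
Iteration 4:
  c_4 = (2.602500 + 2.721250)/2 = 2.661875
  f(c_4) = f(2.661875) = 0.085579
  f(a) × f(c) < 0, new interval: [2.602500, 2.661875]

After 4 iteration(s), the approximation is c_4 = 2.661875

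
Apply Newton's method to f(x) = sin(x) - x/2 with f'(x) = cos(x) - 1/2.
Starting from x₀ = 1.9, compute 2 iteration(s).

f(x) = sin(x) - x/2
f'(x) = cos(x) - 1/2
x₀ = 1.9

Newton-Raphson formula: x_{n+1} = x_n - f(x_n)/f'(x_n)

Iteration 1:
  f(1.900000) = -0.003700
  f'(1.900000) = -0.823290
  x_1 = 1.900000 - (-0.003700)/(-0.823290) = 1.895506
Iteration 2:
  f(1.895506) = -0.000010
  f'(1.895506) = -0.819034
  x_2 = 1.895506 - (-0.000010)/(-0.819034) = 1.895494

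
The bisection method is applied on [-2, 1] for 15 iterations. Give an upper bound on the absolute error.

Bisection error bound: |error| ≤ (b-a)/2^n
|error| ≤ (1 - (-2))/2^15 = 3/2^15
|error| ≤ 0.0000915527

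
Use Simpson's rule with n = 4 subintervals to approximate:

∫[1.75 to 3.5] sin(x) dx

f(x) = sin(x)
a = 1.75, b = 3.5, n = 4
h = (b - a)/n = 0.437500

Simpson's rule: (h/3)[f(x₀) + 4f(x₁) + 2f(x₂) + ... + f(xₙ)]

x_0 = 1.7500, f(x_0) = 0.983986, coefficient = 1
x_1 = 2.1875, f(x_1) = 0.815789, coefficient = 4
x_2 = 2.6250, f(x_2) = 0.493920, coefficient = 2
x_3 = 3.0625, f(x_3) = 0.079010, coefficient = 4
x_4 = 3.5000, f(x_4) = -0.350783, coefficient = 1

I ≈ (0.437500/3) × 5.200241 = 0.758369
Exact value: 0.758211
Error: 0.000158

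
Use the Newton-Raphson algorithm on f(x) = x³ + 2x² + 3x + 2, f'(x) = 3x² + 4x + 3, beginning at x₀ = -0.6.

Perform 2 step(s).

f(x) = x³ + 2x² + 3x + 2
f'(x) = 3x² + 4x + 3
x₀ = -0.6

Newton-Raphson formula: x_{n+1} = x_n - f(x_n)/f'(x_n)

Iteration 1:
  f(-0.600000) = 0.704000
  f'(-0.600000) = 1.680000
  x_1 = -0.600000 - 0.704000/1.680000 = -1.019048
Iteration 2:
  f(-1.019048) = -0.038465
  f'(-1.019048) = 2.039184
  x_2 = -1.019048 - (-0.038465)/2.039184 = -1.000185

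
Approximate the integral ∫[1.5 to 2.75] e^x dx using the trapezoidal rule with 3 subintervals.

f(x) = e^x
a = 1.5, b = 2.75, n = 3
h = (b - a)/n = 0.416667

Trapezoidal rule: (h/2)[f(x₀) + 2f(x₁) + 2f(x₂) + ... + f(xₙ)]

x_0 = 1.5000, f(x_0) = 4.481689, coefficient = 1
x_1 = 1.9167, f(x_1) = 6.798260, coefficient = 2
x_2 = 2.3333, f(x_2) = 10.312259, coefficient = 2
x_3 = 2.7500, f(x_3) = 15.642632, coefficient = 1

I ≈ (0.416667/2) × 54.345358 = 11.321949
Exact value: 11.160943
Error: 0.161007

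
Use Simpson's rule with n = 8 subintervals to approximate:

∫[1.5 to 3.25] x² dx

f(x) = x²
a = 1.5, b = 3.25, n = 8
h = (b - a)/n = 0.218750

Simpson's rule: (h/3)[f(x₀) + 4f(x₁) + 2f(x₂) + ... + f(xₙ)]

x_0 = 1.5000, f(x_0) = 2.250000, coefficient = 1
x_1 = 1.7188, f(x_1) = 2.954102, coefficient = 4
x_2 = 1.9375, f(x_2) = 3.753906, coefficient = 2
x_3 = 2.1562, f(x_3) = 4.649414, coefficient = 4
x_4 = 2.3750, f(x_4) = 5.640625, coefficient = 2
x_5 = 2.5938, f(x_5) = 6.727539, coefficient = 4
x_6 = 2.8125, f(x_6) = 7.910156, coefficient = 2
x_7 = 3.0312, f(x_7) = 9.188477, coefficient = 4
x_8 = 3.2500, f(x_8) = 10.562500, coefficient = 1

I ≈ (0.218750/3) × 141.500000 = 10.317708
Exact value: 10.317708
Error: 0.000000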